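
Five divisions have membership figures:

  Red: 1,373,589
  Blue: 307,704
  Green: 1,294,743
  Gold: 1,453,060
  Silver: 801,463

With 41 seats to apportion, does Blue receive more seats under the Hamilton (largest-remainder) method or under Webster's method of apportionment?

Hamilton: Red 11, Blue 3, Green 10, Gold 11, Silver 6.
Webster: Red 11, Blue 2, Green 10, Gold 12, Silver 6.
Blue gets 3 under Hamilton and 2 under Webster.

Hamilton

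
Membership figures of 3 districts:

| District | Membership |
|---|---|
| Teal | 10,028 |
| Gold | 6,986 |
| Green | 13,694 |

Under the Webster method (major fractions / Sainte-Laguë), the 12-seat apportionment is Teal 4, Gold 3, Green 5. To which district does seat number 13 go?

Priority for the next seat is population ÷ (current seats + 0.5).
Priorities: Teal 2228.444, Gold 1996.000, Green 2489.818.
Highest priority: Green.

Green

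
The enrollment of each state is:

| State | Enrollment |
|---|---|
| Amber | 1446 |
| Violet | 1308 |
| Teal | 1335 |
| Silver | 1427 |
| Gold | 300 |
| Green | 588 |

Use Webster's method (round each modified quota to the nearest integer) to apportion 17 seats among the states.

Standard divisor 6404/17 ≈ 376.706; standard quotas: Amber 3.839, Violet 3.472, Teal 3.544, Silver 3.788, Gold 0.796, Green 1.561.
Rounding to the nearest integer gives 4, 3, 4, 4, 1, 2 = 18 seats, so the divisor must be adjusted.
With modified divisor 386.7: modified quotas Amber 3.739, Violet 3.382, Teal 3.452, Silver 3.690, Gold 0.776, Green 1.521.
Rounding to the nearest integer: Amber 4, Violet 3, Teal 3, Silver 4, Gold 1, Green 2 (total 17).

Amber 4; Violet 3; Teal 3; Silver 4; Gold 1; Green 2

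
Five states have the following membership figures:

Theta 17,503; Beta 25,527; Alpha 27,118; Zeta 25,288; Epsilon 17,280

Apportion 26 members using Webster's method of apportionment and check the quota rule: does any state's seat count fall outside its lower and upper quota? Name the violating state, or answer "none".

Standard quotas: Theta 4.037, Beta 5.888, Alpha 6.255, Zeta 5.833, Epsilon 3.986.
Webster allocation: Theta 4, Beta 6, Alpha 6, Zeta 6, Epsilon 4.
Every allocation lies between the lower and upper quota.

none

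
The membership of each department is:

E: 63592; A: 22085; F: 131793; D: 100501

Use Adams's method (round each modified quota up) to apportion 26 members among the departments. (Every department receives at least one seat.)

Standard divisor 317971/26 ≈ 12229.654; standard quotas: E 5.200, A 1.806, F 10.777, D 8.218.
Rounding up gives 6, 2, 11, 9 = 28 seats, so the divisor must be adjusted.
With modified divisor 12900: modified quotas E 4.930, A 1.712, F 10.217, D 7.791.
Rounding up: E 5, A 2, F 11, D 8 (total 26).

E 5, A 2, F 11, D 8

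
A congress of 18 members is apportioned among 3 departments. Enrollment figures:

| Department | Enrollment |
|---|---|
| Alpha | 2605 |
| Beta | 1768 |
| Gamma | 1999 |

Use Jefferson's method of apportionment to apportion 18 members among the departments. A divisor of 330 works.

Alpha 7; Beta 5; Gamma 6

With modified divisor 330: modified quotas Alpha 7.894, Beta 5.358, Gamma 6.058.
Rounding down: Alpha 7, Beta 5, Gamma 6 (total 18).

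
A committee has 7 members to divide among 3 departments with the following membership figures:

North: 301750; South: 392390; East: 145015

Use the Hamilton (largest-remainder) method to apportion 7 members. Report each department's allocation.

Standard divisor: 839155 ÷ 7 ≈ 119879.286.
Standard quotas: North 2.5171, South 3.2732, East 1.2097.
Lower quotas: North 2, South 3, East 1 (sum 6, leaving 1 seat).
Remainders in descending order: North 0.5171, South 0.2732, East 0.2097.
The surplus seat goes to North.

North 3, South 3, East 1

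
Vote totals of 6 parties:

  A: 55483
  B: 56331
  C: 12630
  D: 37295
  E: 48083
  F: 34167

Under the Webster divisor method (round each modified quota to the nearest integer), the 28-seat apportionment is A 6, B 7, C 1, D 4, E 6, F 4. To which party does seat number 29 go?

A

Priority for the next seat is population ÷ (current seats + 0.5).
Priorities: A 8535.846, B 7510.800, C 8420.000, D 8287.778, E 7397.385, F 7592.667.
Highest priority: A.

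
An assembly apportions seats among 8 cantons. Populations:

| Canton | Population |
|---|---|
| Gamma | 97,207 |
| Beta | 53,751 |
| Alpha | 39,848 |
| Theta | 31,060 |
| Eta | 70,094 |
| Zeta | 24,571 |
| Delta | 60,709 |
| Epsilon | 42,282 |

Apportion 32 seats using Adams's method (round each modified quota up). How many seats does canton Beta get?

Standard divisor 419522/32 ≈ 13110.062; standard quotas: Gamma 7.415, Beta 4.100, Alpha 3.039, Theta 2.369, Eta 5.347, Zeta 1.874, Delta 4.631, Epsilon 3.225.
Rounding up gives 8, 5, 4, 3, 6, 2, 5, 4 = 37 seats, so the divisor must be adjusted.
With modified divisor 14600: modified quotas Gamma 6.658, Beta 3.682, Alpha 2.729, Theta 2.127, Eta 4.801, Zeta 1.683, Delta 4.158, Epsilon 2.896.
Rounding up: Gamma 7, Beta 4, Alpha 3, Theta 3, Eta 5, Zeta 2, Delta 5, Epsilon 3 (total 32).
Beta receives 4.

4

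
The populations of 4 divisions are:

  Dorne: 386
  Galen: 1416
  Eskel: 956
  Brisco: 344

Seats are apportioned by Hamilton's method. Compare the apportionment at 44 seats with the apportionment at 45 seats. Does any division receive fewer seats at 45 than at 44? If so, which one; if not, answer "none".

At 44 seats: Dorne 5, Galen 20, Eskel 14, Brisco 5.
At 45 seats: Dorne 6, Galen 20, Eskel 14, Brisco 5.
No division's allocation decreased.

none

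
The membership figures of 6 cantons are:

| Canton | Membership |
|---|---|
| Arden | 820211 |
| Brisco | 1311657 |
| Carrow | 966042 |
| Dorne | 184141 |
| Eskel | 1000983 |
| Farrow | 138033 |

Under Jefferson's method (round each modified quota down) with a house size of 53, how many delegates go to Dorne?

2

Standard divisor 4421067/53 ≈ 83416.358; standard quotas: Arden 9.833, Brisco 15.724, Carrow 11.581, Dorne 2.207, Eskel 12.000, Farrow 1.655.
Rounding down gives 9, 15, 11, 2, 11, 1 = 49 seats, so the divisor must be adjusted.
With modified divisor 78800: modified quotas Arden 10.409, Brisco 16.645, Carrow 12.259, Dorne 2.337, Eskel 12.703, Farrow 1.752.
Rounding down: Arden 10, Brisco 16, Carrow 12, Dorne 2, Eskel 12, Farrow 1 (total 53).
Dorne receives 2.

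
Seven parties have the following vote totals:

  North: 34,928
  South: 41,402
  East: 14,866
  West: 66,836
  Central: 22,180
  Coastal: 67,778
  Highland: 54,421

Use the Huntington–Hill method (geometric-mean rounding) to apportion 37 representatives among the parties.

With divisor 8193: modified quotas North 4.263, South 5.053, East 1.814, West 8.158, Central 2.707, Coastal 8.273, Highland 6.642.
Geometric-mean thresholds: North √(4·5)=4.472, South √(5·6)=5.477, East √(1·2)=1.414, West √(8·9)=8.485, Central √(2·3)=2.449, Coastal √(8·9)=8.485, Highland √(6·7)=6.481.
Each quota rounded against its threshold gives North 4, South 5, East 2, West 8, Central 3, Coastal 8, Highland 7 (total 37).

North=4, South=5, East=2, West=8, Central=3, Coastal=8, Highland=7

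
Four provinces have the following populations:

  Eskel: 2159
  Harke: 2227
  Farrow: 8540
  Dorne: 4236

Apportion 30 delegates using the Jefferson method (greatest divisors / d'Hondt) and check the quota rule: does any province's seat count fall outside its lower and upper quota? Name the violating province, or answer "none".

none

Standard quotas: Eskel 3.774, Harke 3.893, Farrow 14.928, Dorne 7.405.
Jefferson allocation: Eskel 4, Harke 4, Farrow 15, Dorne 7.
Every allocation lies between the lower and upper quota.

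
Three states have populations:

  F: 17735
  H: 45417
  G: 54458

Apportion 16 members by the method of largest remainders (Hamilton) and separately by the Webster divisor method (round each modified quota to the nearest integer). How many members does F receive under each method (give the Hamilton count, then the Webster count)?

3 and 2

Hamilton: F 3, H 6, G 7.
Webster: F 2, H 6, G 8.
F gets 3 under Hamilton and 2 under Webster.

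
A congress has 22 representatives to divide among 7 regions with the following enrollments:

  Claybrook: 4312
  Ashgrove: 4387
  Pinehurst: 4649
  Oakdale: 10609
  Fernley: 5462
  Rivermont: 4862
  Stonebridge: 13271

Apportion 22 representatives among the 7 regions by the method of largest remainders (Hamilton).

Claybrook=2; Ashgrove=2; Pinehurst=2; Oakdale=5; Fernley=3; Rivermont=2; Stonebridge=6

Total 47552; standard divisor 47552/22 ≈ 2161.455.
Standard quotas: Claybrook 1.9950, Ashgrove 2.0297, Pinehurst 2.1509, Oakdale 4.9083, Fernley 2.5270, Rivermont 2.2494, Stonebridge 6.1398.
Lower quotas: Claybrook 1, Ashgrove 2, Pinehurst 2, Oakdale 4, Fernley 2, Rivermont 2, Stonebridge 6 (sum 19, leaving 3 seats).
Remainders in descending order: Claybrook 0.9950, Oakdale 0.9083, Fernley 0.5270, Rivermont 0.2494, Pinehurst 0.1509, Stonebridge 0.1398, Ashgrove 0.0297.
Largest remainders: Claybrook, Oakdale, Fernley receive the extra seats.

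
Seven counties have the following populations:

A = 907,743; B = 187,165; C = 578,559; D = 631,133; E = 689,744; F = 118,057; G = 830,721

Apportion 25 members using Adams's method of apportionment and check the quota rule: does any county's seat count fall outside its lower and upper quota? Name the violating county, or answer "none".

none

Standard quotas: A 5.755, B 1.187, C 3.668, D 4.001, E 4.373, F 0.748, G 5.267.
Adams allocation: A 5, B 2, C 4, D 4, E 4, F 1, G 5.
Every allocation lies between the lower and upper quota.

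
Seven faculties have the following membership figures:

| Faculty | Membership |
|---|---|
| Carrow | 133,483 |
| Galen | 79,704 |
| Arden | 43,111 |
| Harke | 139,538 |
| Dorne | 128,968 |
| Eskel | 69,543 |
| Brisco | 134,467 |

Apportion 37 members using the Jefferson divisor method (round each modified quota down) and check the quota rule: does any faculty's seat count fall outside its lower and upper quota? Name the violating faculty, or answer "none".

none

Standard quotas: Carrow 6.777, Galen 4.046, Arden 2.189, Harke 7.084, Dorne 6.547, Eskel 3.531, Brisco 6.827.
Jefferson allocation: Carrow 7, Galen 4, Arden 2, Harke 7, Dorne 7, Eskel 3, Brisco 7.
Every allocation lies between the lower and upper quota.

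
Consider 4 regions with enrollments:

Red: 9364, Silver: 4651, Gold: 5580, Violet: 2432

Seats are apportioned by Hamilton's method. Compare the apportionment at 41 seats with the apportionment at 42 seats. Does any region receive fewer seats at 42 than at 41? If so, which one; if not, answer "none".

At 41 seats: Red 17, Silver 9, Gold 10, Violet 5.
At 42 seats: Red 18, Silver 9, Gold 11, Violet 4.
Violet drops from 5 to 4.

Violet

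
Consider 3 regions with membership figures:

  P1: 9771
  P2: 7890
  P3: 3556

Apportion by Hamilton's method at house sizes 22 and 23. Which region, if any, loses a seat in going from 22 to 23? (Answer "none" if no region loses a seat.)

At 22 seats: P1 10, P2 8, P3 4.
At 23 seats: P1 11, P2 8, P3 4.
No region's allocation decreased.

none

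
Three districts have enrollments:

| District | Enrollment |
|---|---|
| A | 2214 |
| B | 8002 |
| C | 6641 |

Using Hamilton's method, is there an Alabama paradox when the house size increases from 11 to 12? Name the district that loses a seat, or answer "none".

At 11 seats: A 2, B 5, C 4.
At 12 seats: A 1, B 6, C 5.
A drops from 2 to 1.

A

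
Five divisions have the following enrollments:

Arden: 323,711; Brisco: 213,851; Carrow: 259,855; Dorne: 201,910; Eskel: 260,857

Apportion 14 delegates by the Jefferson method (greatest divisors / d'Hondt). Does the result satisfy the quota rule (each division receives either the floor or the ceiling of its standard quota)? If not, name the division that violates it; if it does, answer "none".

Standard quotas: Arden 3.596, Brisco 2.376, Carrow 2.887, Dorne 2.243, Eskel 2.898.
Jefferson allocation: Arden 4, Brisco 2, Carrow 3, Dorne 2, Eskel 3.
Every allocation lies between the lower and upper quota.

none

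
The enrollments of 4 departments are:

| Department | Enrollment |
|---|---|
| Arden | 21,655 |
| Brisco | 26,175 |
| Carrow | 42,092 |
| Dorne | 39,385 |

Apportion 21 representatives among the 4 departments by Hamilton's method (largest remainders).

Arden 4, Brisco 4, Carrow 7, Dorne 6

The standard divisor is 129307/21 ≈ 6157.476.
Standard quotas: Arden 3.5169, Brisco 4.2509, Carrow 6.8359, Dorne 6.3963.
Lower quotas: Arden 3, Brisco 4, Carrow 6, Dorne 6 (sum 19, leaving 2 seats).
Remainders in descending order: Carrow 0.8359, Arden 0.5169, Dorne 0.3963, Brisco 0.2509.
Largest remainders: Carrow, Arden receive the extra seats.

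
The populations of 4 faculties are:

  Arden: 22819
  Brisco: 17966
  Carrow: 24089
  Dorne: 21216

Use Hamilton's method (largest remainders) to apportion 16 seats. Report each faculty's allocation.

Standard divisor: 86090 ÷ 16 ≈ 5380.625.
Standard quotas: Arden 4.2410, Brisco 3.3390, Carrow 4.4770, Dorne 3.9430.
Lower quotas: Arden 4, Brisco 3, Carrow 4, Dorne 3 (sum 14, leaving 2 seats).
Remainders in descending order: Dorne 0.9430, Carrow 0.4770, Brisco 0.3390, Arden 0.2410.
Largest remainders: Dorne, Carrow receive the extra seats.

Arden 4; Brisco 3; Carrow 5; Dorne 4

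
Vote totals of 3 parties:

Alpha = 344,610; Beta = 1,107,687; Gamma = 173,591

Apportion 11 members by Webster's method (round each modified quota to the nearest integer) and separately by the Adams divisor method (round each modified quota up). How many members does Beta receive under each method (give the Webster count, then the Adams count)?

Webster: Alpha 2, Beta 8, Gamma 1.
Adams: Alpha 2, Beta 7, Gamma 2.
Beta gets 8 under Webster and 7 under Adams.

8 and 7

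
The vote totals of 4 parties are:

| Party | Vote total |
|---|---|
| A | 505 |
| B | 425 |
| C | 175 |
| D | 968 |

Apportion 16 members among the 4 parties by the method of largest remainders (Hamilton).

A 4; B 3; C 1; D 8

Total 2073; standard divisor 2073/16 ≈ 129.562.
Standard quotas: A 3.898, B 3.280, C 1.351, D 7.471.
Lower quotas: A 3, B 3, C 1, D 7 (sum 14, leaving 2 seats).
Remainders in descending order: A 0.898, D 0.471, C 0.351, B 0.280.
The surplus seats go to A, D.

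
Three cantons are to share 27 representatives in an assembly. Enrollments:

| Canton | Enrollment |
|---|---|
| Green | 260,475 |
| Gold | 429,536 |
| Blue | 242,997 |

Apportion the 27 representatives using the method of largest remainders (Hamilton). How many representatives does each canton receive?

Green 8, Gold 12, Blue 7

The standard divisor is 933008/27 ≈ 34555.852.
Standard quotas: Green 7.5378, Gold 12.4302, Blue 7.0320.
Lower quotas: Green 7, Gold 12, Blue 7 (sum 26, leaving 1 seat).
Remainders in descending order: Green 0.5378, Gold 0.4302, Blue 0.0320.
Largest remainder: Green receives the extra seat.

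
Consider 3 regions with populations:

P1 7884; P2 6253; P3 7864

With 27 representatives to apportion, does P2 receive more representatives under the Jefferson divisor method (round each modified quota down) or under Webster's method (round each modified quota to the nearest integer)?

Jefferson: P1 10, P2 7, P3 10.
Webster: P1 10, P2 8, P3 9.
P2 gets 7 under Jefferson and 8 under Webster.

Webster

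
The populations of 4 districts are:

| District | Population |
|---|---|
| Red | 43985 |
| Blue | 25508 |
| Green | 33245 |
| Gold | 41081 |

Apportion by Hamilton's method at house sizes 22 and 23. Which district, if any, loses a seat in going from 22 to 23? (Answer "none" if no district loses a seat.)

At 22 seats: Red 7, Blue 4, Green 5, Gold 6.
At 23 seats: Red 7, Blue 4, Green 5, Gold 7.
No district's allocation decreased.

none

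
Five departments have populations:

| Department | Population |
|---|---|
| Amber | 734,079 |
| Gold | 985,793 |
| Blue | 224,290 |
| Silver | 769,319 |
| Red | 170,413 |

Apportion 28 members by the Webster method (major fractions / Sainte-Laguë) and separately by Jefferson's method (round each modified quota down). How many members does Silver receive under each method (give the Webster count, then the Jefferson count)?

Webster: Amber 7, Gold 10, Blue 2, Silver 7, Red 2.
Jefferson: Amber 7, Gold 10, Blue 2, Silver 8, Red 1.
Silver gets 7 under Webster and 8 under Jefferson.

7 and 8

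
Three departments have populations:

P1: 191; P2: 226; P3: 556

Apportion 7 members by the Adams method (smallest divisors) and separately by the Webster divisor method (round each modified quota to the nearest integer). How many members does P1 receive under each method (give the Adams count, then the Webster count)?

Adams: P1 2, P2 2, P3 3.
Webster: P1 1, P2 2, P3 4.
P1 gets 2 under Adams and 1 under Webster.

2 and 1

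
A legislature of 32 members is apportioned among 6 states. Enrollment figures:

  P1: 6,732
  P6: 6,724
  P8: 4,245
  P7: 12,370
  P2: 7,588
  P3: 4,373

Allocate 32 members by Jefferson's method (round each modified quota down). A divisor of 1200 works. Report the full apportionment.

With modified divisor 1200: modified quotas P1 5.610, P6 5.603, P8 3.538, P7 10.308, P2 6.323, P3 3.644.
Rounding down: P1 5, P6 5, P8 3, P7 10, P2 6, P3 3 (total 32).

P1 5; P6 5; P8 3; P7 10; P2 6; P3 3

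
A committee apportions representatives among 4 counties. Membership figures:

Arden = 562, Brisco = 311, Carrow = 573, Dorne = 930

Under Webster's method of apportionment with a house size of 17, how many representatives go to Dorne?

Standard divisor 2376/17 ≈ 139.765; standard quotas: Arden 4.021, Brisco 2.225, Carrow 4.100, Dorne 6.654.
Rounding to the nearest integer gives Arden 4, Brisco 2, Carrow 4, Dorne 7 — total 17, matching the house size, so no adjustment is needed.
Dorne receives 7.

7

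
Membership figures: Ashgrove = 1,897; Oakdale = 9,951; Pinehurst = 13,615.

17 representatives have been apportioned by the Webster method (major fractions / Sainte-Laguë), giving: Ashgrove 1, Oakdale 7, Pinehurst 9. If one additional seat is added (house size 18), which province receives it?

Priority for the next seat is population ÷ (current seats + 0.5).
Priorities: Ashgrove 1264.667, Oakdale 1326.800, Pinehurst 1433.158.
Highest priority: Pinehurst.

Pinehurst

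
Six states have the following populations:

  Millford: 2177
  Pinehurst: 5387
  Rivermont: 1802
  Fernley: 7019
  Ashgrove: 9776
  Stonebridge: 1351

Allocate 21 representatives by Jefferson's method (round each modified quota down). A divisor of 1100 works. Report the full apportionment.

With modified divisor 1100: modified quotas Millford 1.979, Pinehurst 4.897, Rivermont 1.638, Fernley 6.381, Ashgrove 8.887, Stonebridge 1.228.
Rounding down: Millford 1, Pinehurst 4, Rivermont 1, Fernley 6, Ashgrove 8, Stonebridge 1 (total 21).

Millford 1; Pinehurst 4; Rivermont 1; Fernley 6; Ashgrove 8; Stonebridge 1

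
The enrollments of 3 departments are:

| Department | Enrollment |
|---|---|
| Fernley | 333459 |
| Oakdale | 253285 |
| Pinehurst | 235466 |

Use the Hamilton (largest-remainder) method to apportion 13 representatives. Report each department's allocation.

Fernley 5, Oakdale 4, Pinehurst 4

Total 822210; standard divisor 822210/13 ≈ 63246.923.
Standard quotas: Fernley 5.2723, Oakdale 4.0047, Pinehurst 3.7230.
Lower quotas: Fernley 5, Oakdale 4, Pinehurst 3 (sum 12, leaving 1 seat).
Remainders in descending order: Pinehurst 0.7230, Fernley 0.2723, Oakdale 0.0047.
Largest remainder: Pinehurst receives the extra seat.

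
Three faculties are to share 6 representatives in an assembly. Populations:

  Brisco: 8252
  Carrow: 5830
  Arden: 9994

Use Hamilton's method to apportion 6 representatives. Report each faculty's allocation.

Standard divisor: 24076 ÷ 6 ≈ 4012.667.
Standard quotas: Brisco 2.0565, Carrow 1.4529, Arden 2.4906.
Lower quotas: Brisco 2, Carrow 1, Arden 2 (sum 5, leaving 1 seat).
Remainders in descending order: Arden 0.4906, Carrow 0.4529, Brisco 0.0565.
Largest remainder: Arden receives the extra seat.

Brisco=2, Carrow=1, Arden=3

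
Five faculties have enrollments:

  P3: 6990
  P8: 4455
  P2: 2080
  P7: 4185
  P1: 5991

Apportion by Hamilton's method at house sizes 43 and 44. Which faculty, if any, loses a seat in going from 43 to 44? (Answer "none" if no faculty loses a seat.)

At 43 seats: P3 13, P8 8, P2 4, P7 7, P1 11.
At 44 seats: P3 13, P8 8, P2 4, P7 8, P1 11.
No faculty's allocation decreased.

none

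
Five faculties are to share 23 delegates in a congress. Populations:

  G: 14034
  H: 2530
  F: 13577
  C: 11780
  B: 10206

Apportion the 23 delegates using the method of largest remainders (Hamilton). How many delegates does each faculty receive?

G: 6; H: 1; F: 6; C: 5; B: 5

The standard divisor is 52127/23 ≈ 2266.391.
Standard quotas: G 6.1922, H 1.1163, F 5.9906, C 5.1977, B 4.5032.
Lower quotas: G 6, H 1, F 5, C 5, B 4 (sum 21, leaving 2 seats).
Remainders in descending order: F 0.9906, B 0.5032, C 0.1977, G 0.1922, H 0.1163.
Largest remainders: F, B receive the extra seats.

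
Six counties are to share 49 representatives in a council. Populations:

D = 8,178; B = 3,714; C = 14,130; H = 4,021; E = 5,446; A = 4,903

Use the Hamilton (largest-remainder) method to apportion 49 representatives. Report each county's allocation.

D=10; B=4; C=17; H=5; E=7; A=6

Standard divisor: 40392 ÷ 49 ≈ 824.327.
Standard quotas: D 9.9208, B 4.5055, C 17.1413, H 4.8779, E 6.6066, A 5.9479.
Lower quotas: D 9, B 4, C 17, H 4, E 6, A 5 (sum 45, leaving 4 seats).
Remainders in descending order: A 0.9479, D 0.9208, H 0.8779, E 0.6066, B 0.5055, C 0.1413.
Largest remainders: A, D, H, E receive the extra seats.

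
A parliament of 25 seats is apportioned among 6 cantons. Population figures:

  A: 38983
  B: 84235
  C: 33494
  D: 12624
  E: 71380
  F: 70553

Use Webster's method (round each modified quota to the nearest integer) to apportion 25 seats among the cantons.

A 3, B 7, C 3, D 1, E 6, F 5

Standard divisor 311269/25 ≈ 12450.76; standard quotas: A 3.131, B 6.765, C 2.690, D 1.014, E 5.733, F 5.667.
Rounding to the nearest integer gives 3, 7, 3, 1, 6, 6 = 26 seats, so the divisor must be adjusted.
With modified divisor 12900: modified quotas A 3.022, B 6.530, C 2.596, D 0.979, E 5.533, F 5.469.
Rounding to the nearest integer: A 3, B 7, C 3, D 1, E 6, F 5 (total 25).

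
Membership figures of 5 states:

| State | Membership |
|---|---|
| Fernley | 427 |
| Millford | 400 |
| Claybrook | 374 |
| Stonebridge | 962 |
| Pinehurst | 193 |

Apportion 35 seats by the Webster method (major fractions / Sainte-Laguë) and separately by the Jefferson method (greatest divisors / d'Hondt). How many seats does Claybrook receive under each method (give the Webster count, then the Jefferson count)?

Webster: Fernley 6, Millford 6, Claybrook 6, Stonebridge 14, Pinehurst 3.
Jefferson: Fernley 6, Millford 6, Claybrook 5, Stonebridge 15, Pinehurst 3.
Claybrook gets 6 under Webster and 5 under Jefferson.

6 and 5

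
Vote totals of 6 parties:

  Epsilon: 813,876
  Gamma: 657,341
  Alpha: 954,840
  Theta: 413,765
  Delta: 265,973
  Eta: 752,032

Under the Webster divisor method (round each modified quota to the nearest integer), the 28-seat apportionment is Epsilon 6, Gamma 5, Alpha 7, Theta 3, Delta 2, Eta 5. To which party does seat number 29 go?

Priority for the next seat is population ÷ (current seats + 0.5).
Priorities: Epsilon 125211.692, Gamma 119516.545, Alpha 127312.000, Theta 118218.571, Delta 106389.200, Eta 136733.091.
Highest priority: Eta.

Eta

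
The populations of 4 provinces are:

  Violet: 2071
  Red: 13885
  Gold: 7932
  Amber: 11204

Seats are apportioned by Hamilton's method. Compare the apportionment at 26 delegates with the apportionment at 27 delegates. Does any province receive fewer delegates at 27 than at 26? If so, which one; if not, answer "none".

Violet

At 26 seats: Violet 2, Red 10, Gold 6, Amber 8.
At 27 seats: Violet 1, Red 11, Gold 6, Amber 9.
Violet drops from 2 to 1.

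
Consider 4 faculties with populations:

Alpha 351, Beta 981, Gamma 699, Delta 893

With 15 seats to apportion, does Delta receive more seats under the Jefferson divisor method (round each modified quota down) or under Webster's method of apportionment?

Jefferson: Alpha 2, Beta 5, Gamma 3, Delta 5.
Webster: Alpha 2, Beta 5, Gamma 4, Delta 4.
Delta gets 5 under Jefferson and 4 under Webster.

Jefferson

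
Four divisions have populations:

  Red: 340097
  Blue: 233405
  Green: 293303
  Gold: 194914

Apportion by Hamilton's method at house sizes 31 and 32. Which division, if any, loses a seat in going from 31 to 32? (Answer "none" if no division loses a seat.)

At 31 seats: Red 10, Blue 7, Green 8, Gold 6.
At 32 seats: Red 10, Blue 7, Green 9, Gold 6.
No division's allocation decreased.

none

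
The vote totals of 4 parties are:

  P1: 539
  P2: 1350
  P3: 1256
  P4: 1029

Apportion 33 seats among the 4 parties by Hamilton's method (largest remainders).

The standard divisor is 4174/33 ≈ 126.485.
Standard quotas: P1 4.261, P2 10.673, P3 9.930, P4 8.135.
Lower quotas: P1 4, P2 10, P3 9, P4 8 (sum 31, leaving 2 seats).
Remainders in descending order: P3 0.930, P2 0.673, P1 0.261, P4 0.135.
Largest remainders: P3, P2 receive the extra seats.

P1: 4, P2: 11, P3: 10, P4: 8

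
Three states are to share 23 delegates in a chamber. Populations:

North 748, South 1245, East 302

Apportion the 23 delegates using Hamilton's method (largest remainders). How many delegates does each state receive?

North 8; South 12; East 3

Total 2295; standard divisor 2295/23 ≈ 99.783.
Standard quotas: North 7.496, South 12.477, East 3.027.
Lower quotas: North 7, South 12, East 3 (sum 22, leaving 1 seat).
Remainders in descending order: North 0.496, South 0.477, East 0.027.
The surplus seat goes to North.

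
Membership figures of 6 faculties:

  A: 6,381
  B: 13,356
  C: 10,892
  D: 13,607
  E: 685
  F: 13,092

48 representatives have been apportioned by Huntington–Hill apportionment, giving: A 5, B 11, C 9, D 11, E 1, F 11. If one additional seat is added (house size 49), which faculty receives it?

Priority for the next seat is population ÷ (√(s·(s+1))).
Priorities: A 1165.006, B 1162.491, C 1148.118, D 1184.337, E 484.368, F 1139.512.
Highest priority: D.

D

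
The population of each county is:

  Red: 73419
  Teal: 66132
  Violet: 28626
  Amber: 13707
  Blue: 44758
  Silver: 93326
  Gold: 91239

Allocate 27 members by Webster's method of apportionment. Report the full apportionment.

Standard divisor 411207/27 ≈ 15229.889; standard quotas: Red 4.821, Teal 4.342, Violet 1.880, Amber 0.900, Blue 2.939, Silver 6.128, Gold 5.991.
Rounding to the nearest integer gives Red 5, Teal 4, Violet 2, Amber 1, Blue 3, Silver 6, Gold 6 — total 27, matching the house size, so no adjustment is needed.

Red: 5; Teal: 4; Violet: 2; Amber: 1; Blue: 3; Silver: 6; Gold: 6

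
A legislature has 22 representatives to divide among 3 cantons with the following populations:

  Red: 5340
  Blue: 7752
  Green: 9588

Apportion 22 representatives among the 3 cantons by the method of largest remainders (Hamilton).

The standard divisor is 22680/22 ≈ 1030.909.
Standard quotas: Red 5.1799, Blue 7.5196, Green 9.3005.
Lower quotas: Red 5, Blue 7, Green 9 (sum 21, leaving 1 seat).
Remainders in descending order: Blue 0.5196, Green 0.3005, Red 0.1799.
Largest remainder: Blue receives the extra seat.

Red: 5, Blue: 8, Green: 9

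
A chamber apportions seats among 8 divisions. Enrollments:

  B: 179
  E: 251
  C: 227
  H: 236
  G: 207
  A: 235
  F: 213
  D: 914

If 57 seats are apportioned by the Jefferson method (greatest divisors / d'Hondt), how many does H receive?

5

Standard divisor 2462/57 ≈ 43.193; standard quotas: B 4.144, E 5.811, C 5.255, H 5.464, G 4.792, A 5.441, F 4.931, D 21.161.
Rounding down gives 4, 5, 5, 5, 4, 5, 4, 21 = 53 seats, so the divisor must be adjusted.
With modified divisor 40: modified quotas B 4.475, E 6.275, C 5.675, H 5.900, G 5.175, A 5.875, F 5.325, D 22.850.
Rounding down: B 4, E 6, C 5, H 5, G 5, A 5, F 5, D 22 (total 57).
H receives 5.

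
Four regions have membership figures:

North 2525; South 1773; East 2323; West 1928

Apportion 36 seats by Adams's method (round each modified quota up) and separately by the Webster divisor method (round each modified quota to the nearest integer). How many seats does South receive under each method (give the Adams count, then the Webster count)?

8 and 7

Adams: North 10, South 8, East 10, West 8.
Webster: North 11, South 7, East 10, West 8.
South gets 8 under Adams and 7 under Webster.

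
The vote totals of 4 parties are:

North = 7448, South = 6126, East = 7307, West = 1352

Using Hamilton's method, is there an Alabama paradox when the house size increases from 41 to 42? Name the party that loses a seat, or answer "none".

West

At 41 seats: North 14, South 11, East 13, West 3.
At 42 seats: North 14, South 12, East 14, West 2.
West drops from 3 to 2.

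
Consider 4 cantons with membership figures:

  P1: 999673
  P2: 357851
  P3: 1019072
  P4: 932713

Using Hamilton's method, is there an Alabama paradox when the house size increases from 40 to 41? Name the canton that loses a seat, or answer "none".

P2

At 40 seats: P1 12, P2 5, P3 12, P4 11.
At 41 seats: P1 12, P2 4, P3 13, P4 12.
P2 drops from 5 to 4.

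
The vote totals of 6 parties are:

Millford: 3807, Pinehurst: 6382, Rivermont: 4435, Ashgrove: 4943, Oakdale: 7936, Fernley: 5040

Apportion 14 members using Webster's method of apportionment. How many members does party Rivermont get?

2

Standard divisor 32543/14 ≈ 2324.5; standard quotas: Millford 1.638, Pinehurst 2.746, Rivermont 1.908, Ashgrove 2.126, Oakdale 3.414, Fernley 2.168.
Rounding to the nearest integer gives Millford 2, Pinehurst 3, Rivermont 2, Ashgrove 2, Oakdale 3, Fernley 2 — total 14, matching the house size, so no adjustment is needed.
Rivermont receives 2.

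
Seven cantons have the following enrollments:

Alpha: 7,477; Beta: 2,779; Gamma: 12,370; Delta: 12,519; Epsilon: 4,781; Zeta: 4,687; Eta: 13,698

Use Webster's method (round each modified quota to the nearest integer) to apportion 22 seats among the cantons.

Standard divisor 58311/22 ≈ 2650.5; standard quotas: Alpha 2.821, Beta 1.048, Gamma 4.667, Delta 4.723, Epsilon 1.804, Zeta 1.768, Eta 5.168.
Rounding to the nearest integer gives 3, 1, 5, 5, 2, 2, 5 = 23 seats, so the divisor must be adjusted.
With modified divisor 2765: modified quotas Alpha 2.704, Beta 1.005, Gamma 4.474, Delta 4.528, Epsilon 1.729, Zeta 1.695, Eta 4.954.
Rounding to the nearest integer: Alpha 3, Beta 1, Gamma 4, Delta 5, Epsilon 2, Zeta 2, Eta 5 (total 22).

Alpha=3; Beta=1; Gamma=4; Delta=5; Epsilon=2; Zeta=2; Eta=5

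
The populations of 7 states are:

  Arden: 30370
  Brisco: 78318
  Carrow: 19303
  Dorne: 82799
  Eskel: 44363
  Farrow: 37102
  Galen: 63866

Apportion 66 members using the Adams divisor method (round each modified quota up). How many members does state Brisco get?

14

Standard divisor 356121/66 ≈ 5395.773; standard quotas: Arden 5.628, Brisco 14.515, Carrow 3.577, Dorne 15.345, Eskel 8.222, Farrow 6.876, Galen 11.836.
Rounding up gives 6, 15, 4, 16, 9, 7, 12 = 69 seats, so the divisor must be adjusted.
With modified divisor 5700: modified quotas Arden 5.328, Brisco 13.740, Carrow 3.386, Dorne 14.526, Eskel 7.783, Farrow 6.509, Galen 11.205.
Rounding up: Arden 6, Brisco 14, Carrow 4, Dorne 15, Eskel 8, Farrow 7, Galen 12 (total 66).
Brisco receives 14.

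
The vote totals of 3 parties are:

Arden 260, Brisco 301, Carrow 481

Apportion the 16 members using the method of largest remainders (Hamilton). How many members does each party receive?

Arden: 4, Brisco: 5, Carrow: 7

The standard divisor is 1042/16 ≈ 65.125.
Standard quotas: Arden 3.992, Brisco 4.622, Carrow 7.386.
Lower quotas: Arden 3, Brisco 4, Carrow 7 (sum 14, leaving 2 seats).
Remainders in descending order: Arden 0.992, Brisco 0.622, Carrow 0.386.
The surplus seats go to Arden, Brisco.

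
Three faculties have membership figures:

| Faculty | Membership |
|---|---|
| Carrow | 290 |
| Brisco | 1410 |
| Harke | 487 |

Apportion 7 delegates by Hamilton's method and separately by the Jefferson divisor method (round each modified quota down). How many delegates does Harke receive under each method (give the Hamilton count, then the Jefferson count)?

Hamilton: Carrow 1, Brisco 4, Harke 2.
Jefferson: Carrow 1, Brisco 5, Harke 1.
Harke gets 2 under Hamilton and 1 under Jefferson.

2 and 1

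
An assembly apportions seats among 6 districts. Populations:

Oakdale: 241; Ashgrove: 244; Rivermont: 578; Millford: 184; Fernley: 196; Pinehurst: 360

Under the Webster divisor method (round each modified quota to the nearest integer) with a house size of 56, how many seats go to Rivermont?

Standard divisor 1803/56 ≈ 32.196; standard quotas: Oakdale 7.485, Ashgrove 7.578, Rivermont 17.952, Millford 5.715, Fernley 6.088, Pinehurst 11.181.
Rounding to the nearest integer gives Oakdale 7, Ashgrove 8, Rivermont 18, Millford 6, Fernley 6, Pinehurst 11 — total 56, matching the house size, so no adjustment is needed.
Rivermont receives 18.

18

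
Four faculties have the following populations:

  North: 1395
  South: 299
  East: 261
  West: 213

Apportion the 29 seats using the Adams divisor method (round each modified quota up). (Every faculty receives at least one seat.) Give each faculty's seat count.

North 18; South 4; East 4; West 3

Standard divisor 2168/29 ≈ 74.759; standard quotas: North 18.660, South 4.000, East 3.491, West 2.849.
Rounding up gives 19, 4, 4, 3 = 30 seats, so the divisor must be adjusted.
With modified divisor 80: modified quotas North 17.438, South 3.737, East 3.263, West 2.663.
Rounding up: North 18, South 4, East 4, West 3 (total 29).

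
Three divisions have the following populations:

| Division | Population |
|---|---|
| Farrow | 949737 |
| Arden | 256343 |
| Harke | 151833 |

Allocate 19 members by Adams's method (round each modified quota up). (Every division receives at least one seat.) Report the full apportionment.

Standard divisor 1357913/19 ≈ 71469.105; standard quotas: Farrow 13.289, Arden 3.587, Harke 2.124.
Rounding up gives 14, 4, 3 = 21 seats, so the divisor must be adjusted.
With modified divisor 77500: modified quotas Farrow 12.255, Arden 3.308, Harke 1.959.
Rounding up: Farrow 13, Arden 4, Harke 2 (total 19).

Farrow: 13; Arden: 4; Harke: 2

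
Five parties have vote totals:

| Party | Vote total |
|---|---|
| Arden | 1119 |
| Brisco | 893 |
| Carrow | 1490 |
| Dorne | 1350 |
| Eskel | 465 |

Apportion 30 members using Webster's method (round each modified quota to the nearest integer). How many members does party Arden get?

Standard divisor 5317/30 ≈ 177.233; standard quotas: Arden 6.314, Brisco 5.039, Carrow 8.407, Dorne 7.617, Eskel 2.624.
Rounding to the nearest integer gives Arden 6, Brisco 5, Carrow 8, Dorne 8, Eskel 3 — total 30, matching the house size, so no adjustment is needed.
Arden receives 6.

6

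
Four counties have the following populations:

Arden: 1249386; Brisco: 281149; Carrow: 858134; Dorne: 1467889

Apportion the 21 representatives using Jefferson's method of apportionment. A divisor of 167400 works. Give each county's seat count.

Arden=7, Brisco=1, Carrow=5, Dorne=8

With modified divisor 167400: modified quotas Arden 7.463, Brisco 1.680, Carrow 5.126, Dorne 8.769.
Rounding down: Arden 7, Brisco 1, Carrow 5, Dorne 8 (total 21).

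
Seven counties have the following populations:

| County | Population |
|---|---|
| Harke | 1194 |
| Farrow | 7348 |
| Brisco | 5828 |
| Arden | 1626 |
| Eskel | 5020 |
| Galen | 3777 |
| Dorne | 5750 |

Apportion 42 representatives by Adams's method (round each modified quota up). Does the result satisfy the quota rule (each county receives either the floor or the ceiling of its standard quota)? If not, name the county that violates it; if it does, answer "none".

Standard quotas: Harke 1.642, Farrow 10.104, Brisco 8.014, Arden 2.236, Eskel 6.903, Galen 5.194, Dorne 7.907.
Adams allocation: Harke 2, Farrow 10, Brisco 8, Arden 2, Eskel 7, Galen 5, Dorne 8.
Every allocation lies between the lower and upper quota.

none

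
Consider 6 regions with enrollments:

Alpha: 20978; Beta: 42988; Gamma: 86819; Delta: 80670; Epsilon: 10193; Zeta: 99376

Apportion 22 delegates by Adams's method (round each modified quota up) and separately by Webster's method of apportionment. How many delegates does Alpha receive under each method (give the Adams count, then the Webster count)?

Adams: Alpha 2, Beta 3, Gamma 5, Delta 5, Epsilon 1, Zeta 6.
Webster: Alpha 1, Beta 3, Gamma 6, Delta 5, Epsilon 1, Zeta 6.
Alpha gets 2 under Adams and 1 under Webster.

2 and 1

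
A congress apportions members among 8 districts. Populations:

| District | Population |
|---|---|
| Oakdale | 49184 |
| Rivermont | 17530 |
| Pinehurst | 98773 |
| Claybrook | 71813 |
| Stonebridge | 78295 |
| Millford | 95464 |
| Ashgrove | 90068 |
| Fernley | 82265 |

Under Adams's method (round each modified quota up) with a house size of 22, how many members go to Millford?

Standard divisor 583392/22 ≈ 26517.818; standard quotas: Oakdale 1.855, Rivermont 0.661, Pinehurst 3.725, Claybrook 2.708, Stonebridge 2.953, Millford 3.600, Ashgrove 3.397, Fernley 3.102.
Rounding up gives 2, 1, 4, 3, 3, 4, 4, 4 = 25 seats, so the divisor must be adjusted.
With modified divisor 32400: modified quotas Oakdale 1.518, Rivermont 0.541, Pinehurst 3.049, Claybrook 2.216, Stonebridge 2.417, Millford 2.946, Ashgrove 2.780, Fernley 2.539.
Rounding up: Oakdale 2, Rivermont 1, Pinehurst 4, Claybrook 3, Stonebridge 3, Millford 3, Ashgrove 3, Fernley 3 (total 22).
Millford receives 3.

3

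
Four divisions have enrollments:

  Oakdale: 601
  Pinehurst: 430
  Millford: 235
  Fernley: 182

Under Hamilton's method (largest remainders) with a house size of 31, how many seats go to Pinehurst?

9

Total 1448; standard divisor 1448/31 ≈ 46.71.
Standard quotas: Oakdale 12.867, Pinehurst 9.206, Millford 5.031, Fernley 3.896.
Lower quotas: Oakdale 12, Pinehurst 9, Millford 5, Fernley 3 (sum 29, leaving 2 seats).
Remainders in descending order: Fernley 0.896, Oakdale 0.867, Pinehurst 0.206, Millford 0.031.
The surplus seats go to Fernley, Oakdale.
Pinehurst receives 9.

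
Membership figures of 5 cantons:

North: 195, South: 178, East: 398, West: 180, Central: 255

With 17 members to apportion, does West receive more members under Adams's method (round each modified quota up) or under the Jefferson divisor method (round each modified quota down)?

Adams

Adams: North 3, South 3, East 5, West 3, Central 3.
Jefferson: North 3, South 2, East 6, West 2, Central 4.
West gets 3 under Adams and 2 under Jefferson.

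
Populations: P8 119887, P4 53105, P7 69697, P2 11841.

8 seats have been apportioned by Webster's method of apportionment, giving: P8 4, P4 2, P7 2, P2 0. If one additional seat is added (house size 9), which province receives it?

P7

Priority for the next seat is population ÷ (current seats + 0.5).
Priorities: P8 26641.556, P4 21242.000, P7 27878.800, P2 23682.000.
Highest priority: P7.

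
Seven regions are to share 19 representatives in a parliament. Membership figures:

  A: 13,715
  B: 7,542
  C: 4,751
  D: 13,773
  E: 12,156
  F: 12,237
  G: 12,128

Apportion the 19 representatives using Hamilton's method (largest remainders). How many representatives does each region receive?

Standard divisor: 76302 ÷ 19 ≈ 4015.895.
Standard quotas: A 3.4152, B 1.8780, C 1.1830, D 3.4296, E 3.0270, F 3.0471, G 3.0200.
Lower quotas: A 3, B 1, C 1, D 3, E 3, F 3, G 3 (sum 17, leaving 2 seats).
Remainders in descending order: B 0.8780, D 0.4296, A 0.4152, C 0.1830, F 0.0471, E 0.0270, G 0.0200.
The surplus seats go to B, D.

A 3, B 2, C 1, D 4, E 3, F 3, G 3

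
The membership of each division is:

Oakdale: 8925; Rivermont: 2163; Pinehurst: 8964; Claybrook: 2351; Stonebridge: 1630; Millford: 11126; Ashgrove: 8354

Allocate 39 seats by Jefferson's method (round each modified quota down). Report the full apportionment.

Standard divisor 43513/39 ≈ 1115.718; standard quotas: Oakdale 7.999, Rivermont 1.939, Pinehurst 8.034, Claybrook 2.107, Stonebridge 1.461, Millford 9.972, Ashgrove 7.488.
Rounding down gives 7, 1, 8, 2, 1, 9, 7 = 35 seats, so the divisor must be adjusted.
With modified divisor 1030: modified quotas Oakdale 8.665, Rivermont 2.100, Pinehurst 8.703, Claybrook 2.283, Stonebridge 1.583, Millford 10.802, Ashgrove 8.111.
Rounding down: Oakdale 8, Rivermont 2, Pinehurst 8, Claybrook 2, Stonebridge 1, Millford 10, Ashgrove 8 (total 39).

Oakdale 8, Rivermont 2, Pinehurst 8, Claybrook 2, Stonebridge 1, Millford 10, Ashgrove 8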